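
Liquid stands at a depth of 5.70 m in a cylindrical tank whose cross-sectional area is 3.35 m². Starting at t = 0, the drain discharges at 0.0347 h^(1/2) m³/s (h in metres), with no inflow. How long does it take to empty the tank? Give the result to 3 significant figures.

461 s

Mass balance (ρ constant): A dh/dt = −0.0347 √h.
This is separable: 2 d(√h)/dt = −0.0347/A, so √h = √h₀ − (0.0347/(2A)) t.
Tank is empty when √h = 0: t_empty = 2A√h₀/0.0347.
t_empty = 2·3.35·√5.70/0.0347 = 6.7000·2.3875/0.0347 = 460.98 s.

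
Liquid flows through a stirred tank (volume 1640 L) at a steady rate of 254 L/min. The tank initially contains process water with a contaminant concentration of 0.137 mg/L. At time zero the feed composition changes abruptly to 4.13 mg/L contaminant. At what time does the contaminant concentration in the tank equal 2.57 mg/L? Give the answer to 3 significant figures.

6.07 min

Species balance: V dC/dt = Q(C_in − C) ⇒ τ = V/Q = 6.4567 min.
C(t) = C_in + (C₀ − C_in) e^(−t/τ). Set C = 2.57 and solve for t:
e^(−t/τ) = (C − C_in)/(C₀ − C_in) = (2.57 − 4.13)/(0.137 − 4.13) = 0.39068
t = −τ ln(…) = 6.4567 × 0.93986 = 6.0684 min.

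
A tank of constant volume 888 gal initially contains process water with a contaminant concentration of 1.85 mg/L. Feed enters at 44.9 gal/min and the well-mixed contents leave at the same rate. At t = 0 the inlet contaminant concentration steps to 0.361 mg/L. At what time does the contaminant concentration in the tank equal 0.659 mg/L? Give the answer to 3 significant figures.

Accumulation = in − out for the solute gives V dC/dt = Q(C_in − C), so τ = V/Q = 19.777 min.
C(t) = C_in + (C₀ − C_in) e^(−t/τ). Set C = 0.659 and solve for t:
e^(−t/τ) = (C − C_in)/(C₀ − C_in) = (0.659 − 0.361)/(1.85 − 0.361) = 0.20013
t = −τ ln(…) = 19.777 × 1.6088 = 31.817 min.

31.8 min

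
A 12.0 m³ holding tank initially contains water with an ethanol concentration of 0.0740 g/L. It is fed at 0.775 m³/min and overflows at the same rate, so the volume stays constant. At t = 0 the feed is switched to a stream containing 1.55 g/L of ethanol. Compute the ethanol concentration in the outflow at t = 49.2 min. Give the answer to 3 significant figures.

Mass balance on the solute (V constant): V dC/dt = Q(C_in − C).
Time constant τ = V/Q = 12.0/0.775 = 15.484 min.
C approaches C_in exponentially: C(t) = C_in + (C₀ − C_in) e^(−t/τ).
C(49.2) = 1.55 + (0.0740 − 1.55)·e^(−49.2/15.484) = 1.55 + (-1.4760)·0.041690 = 1.4885 g/L.

1.49 g/L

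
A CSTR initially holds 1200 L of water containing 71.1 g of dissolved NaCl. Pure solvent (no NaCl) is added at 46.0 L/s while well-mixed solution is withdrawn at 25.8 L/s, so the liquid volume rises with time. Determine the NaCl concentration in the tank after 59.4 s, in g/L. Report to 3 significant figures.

0.0122 g/L

Let m(t) be the amount of NaCl. Volume: V(t) = V₀ + (Q_in − Q_out) t = 1200 + 20.200 t; V(59.4) = 2399.9 L.
No NaCl enters, so dm/dt = −Q_out · (m/V).
dm/m = −Q_out dt/(V₀ + 20.200 t); integrating gives ln(m/m₀) = −(Q_out/(Q_in−Q_out)) ln(V/V₀).
m = m₀ (V₀/V)^(Q_out/(Q_in−Q_out)) = 71.1 × (1200/2399.9)^(1.2772) = 29.337 g.
C = m/V = 29.337/2399.9 = 0.012224 g/L.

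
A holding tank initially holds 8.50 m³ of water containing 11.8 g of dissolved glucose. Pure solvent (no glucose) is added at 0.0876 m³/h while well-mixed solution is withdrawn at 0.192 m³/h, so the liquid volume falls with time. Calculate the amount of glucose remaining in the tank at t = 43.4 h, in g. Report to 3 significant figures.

Total volume: dV/dt = Q_in − Q_out = -0.10440 m³/h, so V(t) = 8.50 − 0.10440 t and V(43.4) = 3.9690 m³.
No glucose enters, so dm/dt = −Q_out · (m/V).
dm/m = −Q_out dt/(V₀ − 0.10440 t); integrating gives ln(m/m₀) = −(Q_out/(Q_in−Q_out)) ln(V/V₀).
m = m₀ (V₀/V)^(Q_out/(Q_in−Q_out)) = 11.8 × (8.50/3.9690)^(-1.8391) = 2.9083 g.

2.91 g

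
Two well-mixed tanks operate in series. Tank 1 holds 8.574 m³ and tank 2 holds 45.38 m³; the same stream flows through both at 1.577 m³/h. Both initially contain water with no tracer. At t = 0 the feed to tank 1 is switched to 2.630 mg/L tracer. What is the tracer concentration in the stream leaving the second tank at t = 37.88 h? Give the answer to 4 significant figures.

1.761 mg/L

Species balance on tank i: dCᵢ/dt = (Cᵢ₋₁ − Cᵢ)/τᵢ with τᵢ = Vᵢ/Q.
τ₁ = 8.574/1.577 = 5.43691 h; τ₂ = 45.38/1.577 = 28.7762 h.
Tank 1: C₁ = C_in(1 − e^(−t/τ₁)). Tank 2 (τ₁ ≠ τ₂): C₂ = C_in[1 − (τ₁ e^(−t/τ₁) − τ₂ e^(−t/τ₂))/(τ₁ − τ₂)].
At t = 37.88: e^(−t/τ₁) = 0.000942289, e^(−t/τ₂) = 0.268107.
C₂ = 2.630·[1 − (5.43691·0.000942289 − 28.7762·0.268107)/(-23.3393)] = 2.630·0.669656 = 1.76120 mg/L.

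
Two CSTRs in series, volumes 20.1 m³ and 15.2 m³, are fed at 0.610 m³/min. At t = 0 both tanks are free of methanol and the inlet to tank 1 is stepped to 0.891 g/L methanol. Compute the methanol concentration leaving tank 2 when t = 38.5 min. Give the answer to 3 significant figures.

Each tank obeys Vᵢ dCᵢ/dt = Q(Cᵢ₋₁ − Cᵢ), so τᵢ = Vᵢ/Q.
τ₁ = 20.1/0.610 = 32.951 min; τ₂ = 15.2/0.610 = 24.918 min.
Tank 1: C₁ = C_in(1 − e^(−t/τ₁)). Tank 2 (τ₁ ≠ τ₂): C₂ = C_in[1 − (τ₁ e^(−t/τ₁) − τ₂ e^(−t/τ₂))/(τ₁ − τ₂)].
At t = 38.5: e^(−t/τ₁) = 0.31086, e^(−t/τ₂) = 0.21330.
C₂ = 0.891·[1 − (32.951·0.31086 − 24.918·0.21330)/(8.0328)] = 0.891·0.38649 = 0.34436 g/L.

0.344 g/L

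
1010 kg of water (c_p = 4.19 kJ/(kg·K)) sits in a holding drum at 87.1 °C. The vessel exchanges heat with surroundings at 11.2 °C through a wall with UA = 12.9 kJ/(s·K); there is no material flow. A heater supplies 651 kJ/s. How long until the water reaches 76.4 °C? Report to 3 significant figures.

Lumped-capacitance energy balance: M c_p dT/dt = UA(T_amb − T) + Q̇.
τ = M c_p/UA = 328.05 s; T_ss = T_amb + Q̇/UA = 11.2 + 651/12.9 = 61.665 °C.
T(t) = T_ss + (T₀ − T_ss)e^(−t/τ); set T = 76.4:
t = −τ ln[(T − T_ss)/(T₀ − T_ss)] = −328.05 · ln(0.57932) = 179.09 s.

179 s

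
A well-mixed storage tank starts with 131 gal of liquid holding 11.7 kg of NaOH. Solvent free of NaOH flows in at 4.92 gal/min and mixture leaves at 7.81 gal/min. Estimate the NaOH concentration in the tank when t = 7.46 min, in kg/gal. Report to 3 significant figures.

0.0658 kg/gal

Let m(t) be the amount of NaOH. Volume: V(t) = V₀ + (Q_in − Q_out) t = 131 − 2.8900 t; V(7.46) = 109.44 gal.
Solute balance: dm/dt = 0 − Q_out C = −Q_out m/V(t).
dm/m = −Q_out dt/(V₀ − 2.8900 t); integrating gives ln(m/m₀) = −(Q_out/(Q_in−Q_out)) ln(V/V₀).
m = m₀ (V₀/V)^(Q_out/(Q_in−Q_out)) = 11.7 × (131/109.44)^(-2.7024) = 7.1969 kg.
C = m/V = 7.1969/109.44 = 0.065761 kg/gal.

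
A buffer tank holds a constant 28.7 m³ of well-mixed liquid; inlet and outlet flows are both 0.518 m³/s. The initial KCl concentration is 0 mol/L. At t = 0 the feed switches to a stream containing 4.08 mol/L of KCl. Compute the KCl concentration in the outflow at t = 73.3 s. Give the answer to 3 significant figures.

Unsteady species balance (constant V, well mixed): V dC/dt = Q(C_in − C).
Time constant τ = V/Q = 28.7/0.518 = 55.405 s.
Integrating: C(t) = C_in + (C₀ − C_in) e^(−t/τ).
C(73.3) = 4.08 + (0 − 4.08)·e^(−73.3/55.405) = 4.08 + (-4.0800)·0.26634 = 2.9933 mol/L.

2.99 mol/L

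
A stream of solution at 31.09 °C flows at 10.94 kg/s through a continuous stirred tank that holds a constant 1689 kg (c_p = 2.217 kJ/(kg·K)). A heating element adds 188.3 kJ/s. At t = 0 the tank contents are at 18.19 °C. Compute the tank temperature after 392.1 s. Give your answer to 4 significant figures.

37.22 °C

Heat balance on the well-mixed liquid: M c_p dT/dt = ṁ c_p (T_in − T) + 188.3.
Rearrange: dT/dt = (T_ss − T)/τ with τ = M/ṁ = 154.388 s and T_ss = T_in + Q̇/(ṁ c_p) = 38.8537 °C.
Integrating: T(t) = T_ss + (T₀ − T_ss) e^(−t/τ).
T(392.1) = 38.8537 + (-20.6637)·e^(−392.1/154.388) = 38.8537 + (-20.6637)·0.0788891 = 37.2235 °C.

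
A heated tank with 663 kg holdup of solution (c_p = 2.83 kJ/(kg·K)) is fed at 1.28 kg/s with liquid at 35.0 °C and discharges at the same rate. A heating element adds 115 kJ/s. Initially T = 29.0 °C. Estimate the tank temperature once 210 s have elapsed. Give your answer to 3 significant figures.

M c_p dT/dt = ṁ c_p (T_in − T) + Q̇.
Rearrange: dT/dt = (T_ss − T)/τ with τ = M/ṁ = 517.97 s and T_ss = T_in + Q̇/(ṁ c_p) = 66.747 °C.
This is linear first-order; T(t) = T_ss + (T₀ − T_ss) e^(−t/τ).
T(210) = 66.747 + (-37.747)·e^(−210/517.97) = 66.747 + (-37.747)·0.66669 = 41.581 °C.

41.6 °C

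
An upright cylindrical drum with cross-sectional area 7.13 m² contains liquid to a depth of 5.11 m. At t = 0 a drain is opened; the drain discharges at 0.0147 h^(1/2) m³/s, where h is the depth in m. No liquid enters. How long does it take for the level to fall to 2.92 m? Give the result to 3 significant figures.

535 s

With no inflow, A dh/dt = −0.0147 √h.
This is separable: 2 d(√h)/dt = −0.0147/A, so √h = √h₀ − (0.0147/(2A)) t.
t = 2A(√h₀ − √h)/0.0147 = 2·7.13·(√5.11 − √2.92)/0.0147
  = 14.260 × (2.2605 − 1.7088) / 0.0147 = 535.22 s.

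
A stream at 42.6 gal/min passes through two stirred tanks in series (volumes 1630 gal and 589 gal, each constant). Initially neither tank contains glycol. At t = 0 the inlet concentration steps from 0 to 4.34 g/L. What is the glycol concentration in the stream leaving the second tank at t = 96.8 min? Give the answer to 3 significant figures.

3.80 g/L

Time constants: τᵢ = Vᵢ/Q for each well-mixed tank.
τ₁ = 1630/42.6 = 38.263 min; τ₂ = 589/42.6 = 13.826 min.
Tank 1: C₁ = C_in(1 − e^(−t/τ₁)). Tank 2 (τ₁ ≠ τ₂): C₂ = C_in[1 − (τ₁ e^(−t/τ₁) − τ₂ e^(−t/τ₂))/(τ₁ − τ₂)].
At t = 96.8: e^(−t/τ₁) = 0.079670, e^(−t/τ₂) = 0.00091083.
C₂ = 4.34·[1 − (38.263·0.079670 − 13.826·0.00091083)/(24.437)] = 4.34·0.87577 = 3.8008 g/L.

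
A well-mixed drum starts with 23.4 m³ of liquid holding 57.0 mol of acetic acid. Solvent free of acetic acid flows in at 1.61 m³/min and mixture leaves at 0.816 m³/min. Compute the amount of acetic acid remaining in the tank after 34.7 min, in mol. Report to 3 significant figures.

25.6 mol

Total volume: dV/dt = Q_in − Q_out = 0.79400 m³/min, so V(t) = 23.4 + 0.79400 t and V(34.7) = 50.952 m³.
Species balance (pure solvent in): dm/dt = −Q_out · m/V(t).
dm/m = −Q_out dt/(V₀ + 0.79400 t); integrating gives ln(m/m₀) = −(Q_out/(Q_in−Q_out)) ln(V/V₀).
m = m₀ (V₀/V)^(Q_out/(Q_in−Q_out)) = 57.0 × (23.4/50.952)^(1.0277) = 25.619 mol.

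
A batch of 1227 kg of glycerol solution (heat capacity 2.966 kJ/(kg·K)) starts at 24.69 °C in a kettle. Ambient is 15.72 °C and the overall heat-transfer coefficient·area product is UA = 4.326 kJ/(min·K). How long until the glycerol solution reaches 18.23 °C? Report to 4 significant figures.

Lumped-capacitance energy balance: M c_p dT/dt = UA(T_amb − T).
τ = M c_p/UA = 841.258 min; T_ss = T_amb = 15.7200 °C.
T(t) = T_ss + (T₀ − T_ss)e^(−t/τ); set T = 18.23:
t = −τ ln[(T − T_ss)/(T₀ − T_ss)] = −841.258 · ln(0.279822) = 1071.43 min.

1071 min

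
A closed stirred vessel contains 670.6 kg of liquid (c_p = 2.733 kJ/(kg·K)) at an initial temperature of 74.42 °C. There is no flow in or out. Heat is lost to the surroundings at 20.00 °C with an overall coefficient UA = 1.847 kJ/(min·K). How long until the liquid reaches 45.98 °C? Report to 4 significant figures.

733.7 min

Lumped-capacitance energy balance: M c_p dT/dt = UA(T_amb − T).
τ = M c_p/UA = 992.285 min; T_ss = T_amb = 20.0000 °C.
T(t) = T_ss + (T₀ − T_ss)e^(−t/τ); set T = 45.98:
t = −τ ln[(T − T_ss)/(T₀ − T_ss)] = −992.285 · ln(0.477398) = 733.700 min.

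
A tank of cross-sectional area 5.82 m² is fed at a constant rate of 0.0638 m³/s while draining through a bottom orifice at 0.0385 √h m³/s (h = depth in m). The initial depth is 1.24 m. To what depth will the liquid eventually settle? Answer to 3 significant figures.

2.75 m

Level balance: A dh/dt = 0.0638 − 0.0385 √h. Setting dh/dt = 0:
Q_in = 0.0385 √h_ss ⇒ √h_ss = 0.0638/0.0385 = 1.6571.
h_ss = 1.6571² = 2.7461 m. (Since h₀ = 1.24 m < h_ss, the level will rise toward this value.)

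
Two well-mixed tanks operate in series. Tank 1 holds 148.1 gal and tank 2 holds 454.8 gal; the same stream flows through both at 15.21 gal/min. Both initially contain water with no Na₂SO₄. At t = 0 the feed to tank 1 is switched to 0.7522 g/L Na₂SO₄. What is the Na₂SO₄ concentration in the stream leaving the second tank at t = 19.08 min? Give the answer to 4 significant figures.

0.2141 g/L

Species balance on tank i: dCᵢ/dt = (Cᵢ₋₁ − Cᵢ)/τᵢ with τᵢ = Vᵢ/Q.
τ₁ = 148.1/15.21 = 9.73702 min; τ₂ = 454.8/15.21 = 29.9014 min.
Tank 1: C₁ = C_in(1 − e^(−t/τ₁)). Tank 2 (τ₁ ≠ τ₂): C₂ = C_in[1 − (τ₁ e^(−t/τ₁) − τ₂ e^(−t/τ₂))/(τ₁ − τ₂)].
At t = 19.08: e^(−t/τ₁) = 0.140924, e^(−t/τ₂) = 0.528296.
C₂ = 0.7522·[1 − (9.73702·0.140924 − 29.9014·0.528296)/(-20.1644)] = 0.7522·0.284648 = 0.214112 g/L.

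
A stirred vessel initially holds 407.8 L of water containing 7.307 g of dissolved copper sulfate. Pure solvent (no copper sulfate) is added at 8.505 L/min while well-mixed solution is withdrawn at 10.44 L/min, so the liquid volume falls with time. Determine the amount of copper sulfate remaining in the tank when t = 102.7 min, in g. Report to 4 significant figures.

0.1988 g

Total volume: dV/dt = Q_in − Q_out = -1.93500 L/min, so V(t) = 407.8 − 1.93500 t and V(102.7) = 209.076 L.
Solute balance: dm/dt = 0 − Q_out C = −Q_out m/V(t).
Separate: dm/m = −Q_out dt/V(t) ⇒ ln(m/m₀) = −(Q_out/(Q_in−Q_out)) ln(V/V₀).
m = m₀ (V₀/V)^(Q_out/(Q_in−Q_out)) = 7.307 × (407.8/209.076)^(-5.39535) = 0.198752 g.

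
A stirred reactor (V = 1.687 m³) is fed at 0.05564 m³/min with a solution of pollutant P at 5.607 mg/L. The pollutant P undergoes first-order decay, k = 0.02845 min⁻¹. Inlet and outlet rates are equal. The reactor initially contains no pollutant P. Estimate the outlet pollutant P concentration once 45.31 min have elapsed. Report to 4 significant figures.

V dC/dt = Q(C_in − C) − k V C.
dC/dt = (Q/V) C_in − (Q/V + k) C; effective rate a = Q/V + k = 0.0329816 + 0.02845 = 0.0614316 min⁻¹.
C_ss = Q C_in/(Q + kV) = 3.01031 mg/L; C(t) = C_ss + (C₀ − C_ss) e^(−a t).
C(45.31) = 3.01031 + (-3.01031)·e^(−0.0614316·45.31) = 3.01031 + (-3.01031)·0.0618238 = 2.82420 mg/L.

2.824 mg/L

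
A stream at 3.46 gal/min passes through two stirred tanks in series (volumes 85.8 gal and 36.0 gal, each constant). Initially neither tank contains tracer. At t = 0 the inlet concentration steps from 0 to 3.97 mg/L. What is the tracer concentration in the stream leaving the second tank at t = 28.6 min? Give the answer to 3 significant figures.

2.00 mg/L

Time constants: τᵢ = Vᵢ/Q for each well-mixed tank.
τ₁ = 85.8/3.46 = 24.798 min; τ₂ = 36.0/3.46 = 10.405 min.
Tank 1: C₁ = C_in(1 − e^(−t/τ₁)). Tank 2 (τ₁ ≠ τ₂): C₂ = C_in[1 − (τ₁ e^(−t/τ₁) − τ₂ e^(−t/τ₂))/(τ₁ − τ₂)].
At t = 28.6: e^(−t/τ₁) = 0.31558, e^(−t/τ₂) = 0.064006.
C₂ = 3.97·[1 − (24.798·0.31558 − 10.405·0.064006)/(14.393)] = 3.97·0.50255 = 1.9951 mg/L.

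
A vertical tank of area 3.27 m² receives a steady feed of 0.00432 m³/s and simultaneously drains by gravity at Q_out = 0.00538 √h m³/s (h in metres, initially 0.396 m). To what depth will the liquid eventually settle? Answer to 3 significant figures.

0.645 m

A dh/dt = Q_in − 0.00538 √h. Steady state requires inflow = outflow:
Q_in = 0.00538 √h_ss ⇒ √h_ss = 0.00432/0.00538 = 0.80297.
h_ss = 0.80297² = 0.64477 m. (Since h₀ = 0.396 m < h_ss, the level will rise toward this value.)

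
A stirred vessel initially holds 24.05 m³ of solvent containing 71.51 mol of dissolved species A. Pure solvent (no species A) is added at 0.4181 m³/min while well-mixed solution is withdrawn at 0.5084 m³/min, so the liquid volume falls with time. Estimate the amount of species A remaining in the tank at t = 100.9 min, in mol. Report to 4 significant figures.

Total volume: dV/dt = Q_in − Q_out = -0.0903000 m³/min, so V(t) = 24.05 − 0.0903000 t and V(100.9) = 14.9387 m³.
No species A enters, so dm/dt = −Q_out · (m/V).
dm/m = −Q_out dt/(V₀ − 0.0903000 t); integrating gives ln(m/m₀) = −(Q_out/(Q_in−Q_out)) ln(V/V₀).
m = m₀ (V₀/V)^(Q_out/(Q_in−Q_out)) = 71.51 × (24.05/14.9387)^(-5.63012) = 4.89835 mol.

4.898 mol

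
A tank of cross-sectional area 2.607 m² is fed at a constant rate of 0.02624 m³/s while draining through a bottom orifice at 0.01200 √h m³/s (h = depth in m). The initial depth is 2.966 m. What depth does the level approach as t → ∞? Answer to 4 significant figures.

Level balance: A dh/dt = 0.02624 − 0.01200 √h. Setting dh/dt = 0:
Q_in = 0.01200 √h_ss ⇒ √h_ss = 0.02624/0.01200 = 2.18667.
h_ss = 2.18667² = 4.78151 m. (Since h₀ = 2.966 m < h_ss, the level will rise toward this value.)

4.782 m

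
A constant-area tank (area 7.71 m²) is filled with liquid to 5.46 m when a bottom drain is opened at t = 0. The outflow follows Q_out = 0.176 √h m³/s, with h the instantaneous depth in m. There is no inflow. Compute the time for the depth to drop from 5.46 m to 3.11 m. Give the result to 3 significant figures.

A dh/dt = −Q_out = −0.176 √h.
∫ h^(−1/2) dh = −(0.176/A) ∫ dt, giving 2√h = 2√h₀ − (0.176/A) t.
t = 2A(√h₀ − √h)/0.176 = 2·7.71·(√5.46 − √3.11)/0.176
  = 15.420 × (2.3367 − 1.7635) / 0.176 = 50.215 s.

50.2 s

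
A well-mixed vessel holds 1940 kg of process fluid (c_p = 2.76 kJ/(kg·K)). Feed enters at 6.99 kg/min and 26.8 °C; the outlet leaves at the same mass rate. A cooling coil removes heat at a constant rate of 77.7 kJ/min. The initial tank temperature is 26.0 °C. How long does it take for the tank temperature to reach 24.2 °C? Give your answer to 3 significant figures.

226 min

M c_p dT/dt = ṁ c_p (T_in − T) − Q̇.
τ = M/ṁ = 277.54 min; T_ss = T_in − Q̇/(ṁ c_p) = 22.773 °C.
T(t) = T_ss + (T₀ − T_ss) e^(−t/τ). Set T = 24.2:
e^(−t/τ) = (24.2 − 22.773)/(26.0 − 22.773) = 0.44229
t = −277.54 · ln(0.44229) = 226.41 min.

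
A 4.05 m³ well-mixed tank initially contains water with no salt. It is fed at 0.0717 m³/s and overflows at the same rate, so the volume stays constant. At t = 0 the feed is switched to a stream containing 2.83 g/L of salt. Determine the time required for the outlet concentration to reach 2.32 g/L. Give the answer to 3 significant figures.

96.8 s

Species balance: V dC/dt = Q(C_in − C) ⇒ τ = V/Q = 56.485 s.
C(t) = C_in + (C₀ − C_in) e^(−t/τ). Set C = 2.32 and solve for t:
e^(−t/τ) = (C − C_in)/(C₀ − C_in) = (2.32 − 2.83)/(0 − 2.83) = 0.18021
t = −τ ln(…) = 56.485 × 1.7136 = 96.795 s.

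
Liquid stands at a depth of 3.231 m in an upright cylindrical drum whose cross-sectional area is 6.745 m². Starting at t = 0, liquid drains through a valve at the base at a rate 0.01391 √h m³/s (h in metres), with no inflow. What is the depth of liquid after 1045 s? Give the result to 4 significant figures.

0.5183 m

With no inflow, A dh/dt = −0.01391 √h.
This is separable: 2 d(√h)/dt = −0.01391/A, so √h = √h₀ − (0.01391/(2A)) t.
√h = √3.231 − 0.01391·1045/(2·6.745) = 1.79750 − 1.07754 = 0.719963.
h = 0.719963² = 0.518347 m.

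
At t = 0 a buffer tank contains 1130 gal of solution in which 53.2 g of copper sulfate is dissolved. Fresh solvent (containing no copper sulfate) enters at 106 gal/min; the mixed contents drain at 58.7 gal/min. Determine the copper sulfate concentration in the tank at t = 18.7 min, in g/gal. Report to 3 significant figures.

Let m(t) be the amount of copper sulfate. Volume: V(t) = V₀ + (Q_in − Q_out) t = 1130 + 47.300 t; V(18.7) = 2014.5 gal.
Solute balance: dm/dt = 0 − Q_out C = −Q_out m/V(t).
Separate: dm/m = −Q_out dt/V(t) ⇒ ln(m/m₀) = −(Q_out/(Q_in−Q_out)) ln(V/V₀).
m = m₀ (V₀/V)^(Q_out/(Q_in−Q_out)) = 53.2 × (1130/2014.5)^(1.2410) = 25.960 g.
C = m/V = 25.960/2014.5 = 0.012886 g/gal.

0.0129 g/gal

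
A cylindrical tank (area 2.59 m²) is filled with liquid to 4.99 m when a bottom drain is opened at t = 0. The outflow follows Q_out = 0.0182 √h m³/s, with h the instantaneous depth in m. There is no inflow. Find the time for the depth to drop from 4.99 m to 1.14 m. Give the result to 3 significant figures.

With no inflow, A dh/dt = −0.0182 √h.
∫ h^(−1/2) dh = −(0.0182/A) ∫ dt, giving 2√h = 2√h₀ − (0.0182/A) t.
t = 2A(√h₀ − √h)/0.0182 = 2·2.59·(√4.99 − √1.14)/0.0182
  = 5.1800 × (2.2338 − 1.0677) / 0.0182 = 331.90 s.

332 s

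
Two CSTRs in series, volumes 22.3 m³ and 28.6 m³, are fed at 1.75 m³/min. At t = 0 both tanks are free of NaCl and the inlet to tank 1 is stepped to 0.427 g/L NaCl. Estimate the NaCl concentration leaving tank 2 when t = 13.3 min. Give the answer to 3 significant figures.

0.100 g/L

Time constants: τᵢ = Vᵢ/Q for each well-mixed tank.
τ₁ = 22.3/1.75 = 12.743 min; τ₂ = 28.6/1.75 = 16.343 min.
Tank 1: C₁ = C_in(1 − e^(−t/τ₁)). Tank 2 (τ₁ ≠ τ₂): C₂ = C_in[1 − (τ₁ e^(−t/τ₁) − τ₂ e^(−t/τ₂))/(τ₁ − τ₂)].
At t = 13.3: e^(−t/τ₁) = 0.35214, e^(−t/τ₂) = 0.44317.
C₂ = 0.427·[1 − (12.743·0.35214 − 16.343·0.44317)/(-3.6000)] = 0.427·0.23464 = 0.10019 g/L.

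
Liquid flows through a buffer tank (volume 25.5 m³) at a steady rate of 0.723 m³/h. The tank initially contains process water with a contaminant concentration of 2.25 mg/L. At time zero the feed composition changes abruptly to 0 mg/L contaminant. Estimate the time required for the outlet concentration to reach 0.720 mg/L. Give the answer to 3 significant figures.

40.2 h

Species balance: V dC/dt = Q(C_in − C) ⇒ τ = V/Q = 35.270 h.
C(t) = C_in + (C₀ − C_in) e^(−t/τ). Set C = 0.720 and solve for t:
e^(−t/τ) = (C − C_in)/(C₀ − C_in) = (0.720 − 0)/(2.25 − 0) = 0.32000
t = −τ ln(…) = 35.270 × 1.1394 = 40.188 h.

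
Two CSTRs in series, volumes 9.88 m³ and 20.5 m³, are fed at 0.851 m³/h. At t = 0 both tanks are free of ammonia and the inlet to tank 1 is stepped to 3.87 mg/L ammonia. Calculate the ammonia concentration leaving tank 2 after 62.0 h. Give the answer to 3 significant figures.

Time constants: τᵢ = Vᵢ/Q for each well-mixed tank.
τ₁ = 9.88/0.851 = 11.610 h; τ₂ = 20.5/0.851 = 24.089 h.
Solving the cascade with C₁(0)=C₂(0)=0 gives C₂(t) = C_in[1 − (τ₁ e^(−t/τ₁) − τ₂ e^(−t/τ₂))/(τ₁ − τ₂)].
At t = 62.0: e^(−t/τ₁) = 0.0047945, e^(−t/τ₂) = 0.076249.
C₂ = 3.87·[1 − (11.610·0.0047945 − 24.089·0.076249)/(-12.479)] = 3.87·0.85728 = 3.3177 mg/L.

3.32 mg/L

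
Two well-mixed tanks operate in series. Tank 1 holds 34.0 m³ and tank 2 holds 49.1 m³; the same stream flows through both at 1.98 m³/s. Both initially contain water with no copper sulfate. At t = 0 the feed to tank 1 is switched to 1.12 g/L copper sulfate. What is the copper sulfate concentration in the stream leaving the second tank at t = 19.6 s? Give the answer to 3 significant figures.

0.273 g/L

Each tank obeys Vᵢ dCᵢ/dt = Q(Cᵢ₋₁ − Cᵢ), so τᵢ = Vᵢ/Q.
τ₁ = 34.0/1.98 = 17.172 s; τ₂ = 49.1/1.98 = 24.798 s.
Solving the cascade with C₁(0)=C₂(0)=0 gives C₂(t) = C_in[1 − (τ₁ e^(−t/τ₁) − τ₂ e^(−t/τ₂))/(τ₁ − τ₂)].
At t = 19.6: e^(−t/τ₁) = 0.31937, e^(−t/τ₂) = 0.45367.
C₂ = 1.12·[1 − (17.172·0.31937 − 24.798·0.45367)/(-7.6263)] = 1.12·0.24393 = 0.27320 g/L.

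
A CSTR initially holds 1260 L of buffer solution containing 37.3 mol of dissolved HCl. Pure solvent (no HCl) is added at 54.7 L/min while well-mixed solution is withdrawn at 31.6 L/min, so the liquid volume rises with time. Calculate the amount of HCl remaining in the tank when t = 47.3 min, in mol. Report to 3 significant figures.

15.9 mol

Total volume: dV/dt = Q_in − Q_out = 23.100 L/min, so V(t) = 1260 + 23.100 t and V(47.3) = 2352.6 L.
No HCl enters, so dm/dt = −Q_out · (m/V).
dm/m = −Q_out dt/(V₀ + 23.100 t); integrating gives ln(m/m₀) = −(Q_out/(Q_in−Q_out)) ln(V/V₀).
m = m₀ (V₀/V)^(Q_out/(Q_in−Q_out)) = 37.3 × (1260/2352.6)^(1.3680) = 15.876 mol.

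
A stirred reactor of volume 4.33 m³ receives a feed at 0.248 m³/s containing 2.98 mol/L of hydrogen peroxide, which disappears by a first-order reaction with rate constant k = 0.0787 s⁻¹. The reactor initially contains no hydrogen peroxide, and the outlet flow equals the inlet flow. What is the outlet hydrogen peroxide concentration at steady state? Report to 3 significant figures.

Species balance: V dC/dt = Q C_in − Q C − k V C.
Steady state (dC/dt = 0): C_ss = Q C_in/(Q + kV) = C_in/(1 + kV/Q).
C_ss = 0.248·2.98/(0.248 + 0.0787·4.33) = 0.73904/0.58877 = 1.2552 mol/L.

1.26 mol/L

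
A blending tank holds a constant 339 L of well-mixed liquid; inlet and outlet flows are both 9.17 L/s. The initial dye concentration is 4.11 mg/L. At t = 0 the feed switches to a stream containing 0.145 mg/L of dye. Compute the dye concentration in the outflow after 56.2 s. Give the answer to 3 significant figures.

Unsteady species balance (constant V, well mixed): V dC/dt = Q(C_in − C).
So dC/dt = (C_in − C)/τ with τ = V/Q = 339/9.17 = 36.968 s.
Solution: C(t) = C_in + (C₀ − C_in) e^(−t/τ).
C(56.2) = 0.145 + (4.11 − 0.145)·e^(−56.2/36.968) = 0.145 + (3.9650)·0.21866 = 1.0120 mg/L.

1.01 mg/L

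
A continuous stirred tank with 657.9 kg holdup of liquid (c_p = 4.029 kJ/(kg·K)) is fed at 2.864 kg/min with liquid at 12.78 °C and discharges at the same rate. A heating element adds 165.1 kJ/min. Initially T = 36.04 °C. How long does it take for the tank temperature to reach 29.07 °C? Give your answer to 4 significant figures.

346.3 min

M c_p dT/dt = ṁ c_p (T_in − T) + Q̇.
τ = M/ṁ = 229.714 min; T_ss = T_in + Q̇/(ṁ c_p) = 27.0879 °C.
T(t) = T_ss + (T₀ − T_ss) e^(−t/τ). Set T = 29.07:
e^(−t/τ) = (29.07 − 27.0879)/(36.04 − 27.0879) = 0.221409
t = −229.714 · ln(0.221409) = 346.349 min.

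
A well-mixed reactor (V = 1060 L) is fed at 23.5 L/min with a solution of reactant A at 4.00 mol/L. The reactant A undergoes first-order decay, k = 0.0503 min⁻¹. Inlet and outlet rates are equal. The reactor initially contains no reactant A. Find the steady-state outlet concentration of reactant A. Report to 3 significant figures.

Accumulation = in − out − consumed: V dC/dt = Q C_in − Q C − k V C.
Steady state (dC/dt = 0): C_ss = Q C_in/(Q + kV) = C_in/(1 + kV/Q).
C_ss = 23.5·4.00/(23.5 + 0.0503·1060) = 94.000/76.818 = 1.2237 mol/L.

1.22 mol/L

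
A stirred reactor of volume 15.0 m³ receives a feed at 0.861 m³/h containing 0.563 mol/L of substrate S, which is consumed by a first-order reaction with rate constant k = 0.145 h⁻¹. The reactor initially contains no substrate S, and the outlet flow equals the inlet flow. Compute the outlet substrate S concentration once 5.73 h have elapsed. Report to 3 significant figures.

0.110 mol/L

V dC/dt = Q(C_in − C) − k V C.
This is linear with rate a = Q/V + k = 0.20240 h⁻¹.
C_ss = Q C_in/(Q + kV) = 0.15967 mol/L; C(t) = C_ss + (C₀ − C_ss) e^(−a t).
C(5.73) = 0.15967 + (-0.15967)·e^(−0.20240·5.73) = 0.15967 + (-0.15967)·0.31356 = 0.10960 mol/L.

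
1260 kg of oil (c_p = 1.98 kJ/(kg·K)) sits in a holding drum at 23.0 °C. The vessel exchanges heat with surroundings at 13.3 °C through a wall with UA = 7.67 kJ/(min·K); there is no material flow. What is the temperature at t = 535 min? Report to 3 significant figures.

Lumped-capacitance energy balance: M c_p dT/dt = UA(T_amb − T).
dT/dt = (T_ss − T)/τ with T_ss = T_amb = 13.300 °C, τ = M c_p/UA = 1260·1.98/7.67 = 325.27 min.
Integrating: T(t) = T_ss + (T₀ − T_ss) e^(−t/τ).
T(535) = 13.300 + (9.7000)·0.19305 = 15.173 °C.

15.2 °C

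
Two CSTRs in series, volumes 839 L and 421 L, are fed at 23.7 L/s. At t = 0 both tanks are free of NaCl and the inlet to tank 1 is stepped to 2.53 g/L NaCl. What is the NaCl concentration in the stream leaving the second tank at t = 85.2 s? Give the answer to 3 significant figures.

Time constants: τᵢ = Vᵢ/Q for each well-mixed tank.
τ₁ = 839/23.7 = 35.401 s; τ₂ = 421/23.7 = 17.764 s.
Solving the cascade with C₁(0)=C₂(0)=0 gives C₂(t) = C_in[1 − (τ₁ e^(−t/τ₁) − τ₂ e^(−t/τ₂))/(τ₁ − τ₂)].
At t = 85.2: e^(−t/τ₁) = 0.090110, e^(−t/τ₂) = 0.0082603.
C₂ = 2.53·[1 − (35.401·0.090110 − 17.764·0.0082603)/(17.637)] = 2.53·0.82745 = 2.0935 g/L.

2.09 g/L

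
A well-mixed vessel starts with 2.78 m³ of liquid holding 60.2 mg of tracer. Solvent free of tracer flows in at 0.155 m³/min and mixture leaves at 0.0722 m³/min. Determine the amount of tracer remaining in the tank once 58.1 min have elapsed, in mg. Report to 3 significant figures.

25.1 mg

Total volume: dV/dt = Q_in − Q_out = 0.082800 m³/min, so V(t) = 2.78 + 0.082800 t and V(58.1) = 7.5907 m³.
Solute balance: dm/dt = 0 − Q_out C = −Q_out m/V(t).
dm/m = −Q_out dt/(V₀ + 0.082800 t); integrating gives ln(m/m₀) = −(Q_out/(Q_in−Q_out)) ln(V/V₀).
m = m₀ (V₀/V)^(Q_out/(Q_in−Q_out)) = 60.2 × (2.78/7.5907)^(0.87198) = 25.073 mg.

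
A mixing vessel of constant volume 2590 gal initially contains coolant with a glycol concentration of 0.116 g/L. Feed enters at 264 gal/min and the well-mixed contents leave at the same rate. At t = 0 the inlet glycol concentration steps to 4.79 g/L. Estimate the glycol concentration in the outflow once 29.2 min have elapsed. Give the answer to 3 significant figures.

4.55 g/L

Species balance on the tank: V dC/dt = Q(C_in − C).
Time constant τ = V/Q = 2590/264 = 9.8106 min.
C approaches C_in exponentially: C(t) = C_in + (C₀ − C_in) e^(−t/τ).
C(29.2) = 4.79 + (0.116 − 4.79)·e^(−29.2/9.8106) = 4.79 + (-4.6740)·0.050978 = 4.5517 g/L.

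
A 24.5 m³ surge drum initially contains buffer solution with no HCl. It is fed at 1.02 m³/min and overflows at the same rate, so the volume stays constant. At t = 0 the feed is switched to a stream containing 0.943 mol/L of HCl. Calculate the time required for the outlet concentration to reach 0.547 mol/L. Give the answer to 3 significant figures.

20.8 min

Species balance: V dC/dt = Q(C_in − C) ⇒ τ = V/Q = 24.020 min.
C(t) = C_in + (C₀ − C_in) e^(−t/τ). Set C = 0.547 and solve for t:
e^(−t/τ) = (C − C_in)/(C₀ − C_in) = (0.547 − 0.943)/(0 − 0.943) = 0.41994
t = −τ ln(…) = 24.020 × 0.86765 = 20.841 min.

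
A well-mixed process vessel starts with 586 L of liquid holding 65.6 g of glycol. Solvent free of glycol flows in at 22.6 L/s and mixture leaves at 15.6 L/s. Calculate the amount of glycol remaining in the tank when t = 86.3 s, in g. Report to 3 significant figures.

13.5 g

Total volume: dV/dt = Q_in − Q_out = 7.0000 L/s, so V(t) = 586 + 7.0000 t and V(86.3) = 1190.1 L.
Solute balance: dm/dt = 0 − Q_out C = −Q_out m/V(t).
dm/m = −Q_out dt/(V₀ + 7.0000 t); integrating gives ln(m/m₀) = −(Q_out/(Q_in−Q_out)) ln(V/V₀).
m = m₀ (V₀/V)^(Q_out/(Q_in−Q_out)) = 65.6 × (586/1190.1)^(2.2286) = 13.527 g.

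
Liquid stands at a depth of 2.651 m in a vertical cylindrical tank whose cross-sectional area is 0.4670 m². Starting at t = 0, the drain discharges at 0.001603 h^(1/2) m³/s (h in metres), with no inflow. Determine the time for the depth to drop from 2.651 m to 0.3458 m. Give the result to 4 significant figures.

With no inflow, A dh/dt = −0.001603 √h.
∫ h^(−1/2) dh = −(0.001603/A) ∫ dt, giving 2√h = 2√h₀ − (0.001603/A) t.
t = 2A(√h₀ − √h)/0.001603 = 2·0.4670·(√2.651 − √0.3458)/0.001603
  = 0.934000 × (1.62819 − 0.588048) / 0.001603 = 606.046 s.

606.0 s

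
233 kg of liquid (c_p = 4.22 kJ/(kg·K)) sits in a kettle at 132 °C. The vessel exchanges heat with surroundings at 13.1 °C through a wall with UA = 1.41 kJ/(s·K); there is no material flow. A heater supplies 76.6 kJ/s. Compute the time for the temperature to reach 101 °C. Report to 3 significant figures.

Unsteady energy balance on the tank contents: M c_p dT/dt = −UA(T − T_amb) + Q̇.
τ = M c_p/UA = 697.35 s; T_ss = T_amb + Q̇/UA = 13.1 + 76.6/1.41 = 67.426 °C.
T(t) = T_ss + (T₀ − T_ss)e^(−t/τ); set T = 101:
t = −τ ln[(T − T_ss)/(T₀ − T_ss)] = −697.35 · ln(0.51993) = 456.11 s.

456 s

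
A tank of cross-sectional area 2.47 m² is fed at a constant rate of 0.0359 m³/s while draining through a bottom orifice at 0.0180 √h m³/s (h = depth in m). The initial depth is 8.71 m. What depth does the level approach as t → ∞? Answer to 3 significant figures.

3.98 m

A dh/dt = Q_in − 0.0180 √h. Steady state requires inflow = outflow:
Q_in = 0.0180 √h_ss ⇒ √h_ss = 0.0359/0.0180 = 1.9944.
h_ss = 1.9944² = 3.9778 m. (Since h₀ = 8.71 m > h_ss, the level will fall toward this value.)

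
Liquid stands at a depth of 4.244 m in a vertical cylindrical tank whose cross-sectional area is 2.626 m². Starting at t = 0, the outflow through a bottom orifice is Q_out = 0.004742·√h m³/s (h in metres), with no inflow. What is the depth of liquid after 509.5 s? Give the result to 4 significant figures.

With no inflow, A dh/dt = −0.004742 √h.
This is separable: 2 d(√h)/dt = −0.004742/A, so √h = √h₀ − (0.004742/(2A)) t.
√h = √4.244 − 0.004742·509.5/(2·2.626) = 2.06010 − 0.460025 = 1.60007.
h = 1.60007² = 2.56023 m.

2.560 m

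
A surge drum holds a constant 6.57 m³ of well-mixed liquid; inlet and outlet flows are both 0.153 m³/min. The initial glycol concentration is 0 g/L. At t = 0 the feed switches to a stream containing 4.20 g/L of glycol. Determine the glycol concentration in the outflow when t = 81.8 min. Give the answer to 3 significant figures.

Species balance on the tank: V dC/dt = Q(C_in − C).
Time constant τ = V/Q = 6.57/0.153 = 42.941 min.
Solution: C(t) = C_in + (C₀ − C_in) e^(−t/τ).
C(81.8) = 4.20 + (0 − 4.20)·e^(−81.8/42.941) = 4.20 + (-4.2000)·0.14883 = 3.5749 g/L.

3.57 g/L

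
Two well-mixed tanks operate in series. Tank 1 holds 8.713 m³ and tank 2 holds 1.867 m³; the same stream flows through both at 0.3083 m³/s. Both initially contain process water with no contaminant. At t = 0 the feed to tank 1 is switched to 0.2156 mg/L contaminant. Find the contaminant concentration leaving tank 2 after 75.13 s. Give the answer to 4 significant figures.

Species balance on tank i: dCᵢ/dt = (Cᵢ₋₁ − Cᵢ)/τᵢ with τᵢ = Vᵢ/Q.
τ₁ = 8.713/0.3083 = 28.2614 s; τ₂ = 1.867/0.3083 = 6.05579 s.
Tank 1: C₁ = C_in(1 − e^(−t/τ₁)). Tank 2 (τ₁ ≠ τ₂): C₂ = C_in[1 − (τ₁ e^(−t/τ₁) − τ₂ e^(−t/τ₂))/(τ₁ − τ₂)].
At t = 75.13: e^(−t/τ₁) = 0.0700607, e^(−t/τ₂) = 4.09269e-06.
C₂ = 0.2156·[1 − (28.2614·0.0700607 − 6.05579·4.09269e-06)/(22.2056)] = 0.2156·0.910834 = 0.196376 mg/L.

0.1964 mg/L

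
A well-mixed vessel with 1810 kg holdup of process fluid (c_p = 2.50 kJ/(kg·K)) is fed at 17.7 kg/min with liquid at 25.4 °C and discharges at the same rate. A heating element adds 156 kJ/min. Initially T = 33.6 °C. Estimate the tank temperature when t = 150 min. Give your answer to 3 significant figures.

30.0 °C

M c_p dT/dt = ṁ c_p (T_in − T) + Q̇.
Rearrange: dT/dt = (T_ss − T)/τ with τ = M/ṁ = 102.26 min and T_ss = T_in + Q̇/(ṁ c_p) = 28.925 °C.
T approaches T_ss exponentially: T(t) = T_ss + (T₀ − T_ss) e^(−t/τ).
T(150) = 28.925 + (4.6746)·e^(−150/102.26) = 28.925 + (4.6746)·0.23065 = 30.004 °C.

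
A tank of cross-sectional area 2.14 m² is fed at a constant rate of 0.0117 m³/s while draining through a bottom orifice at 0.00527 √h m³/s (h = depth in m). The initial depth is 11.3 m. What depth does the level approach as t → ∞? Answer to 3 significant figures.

Accumulation of liquid (constant cross-section A): A dh/dt = Q_in − 0.00527 √h. At steady state dh/dt = 0:
Q_in = 0.00527 √h_ss ⇒ √h_ss = 0.0117/0.00527 = 2.2201.
h_ss = 2.2201² = 4.9289 m. (Since h₀ = 11.3 m > h_ss, the level will fall toward this value.)

4.93 m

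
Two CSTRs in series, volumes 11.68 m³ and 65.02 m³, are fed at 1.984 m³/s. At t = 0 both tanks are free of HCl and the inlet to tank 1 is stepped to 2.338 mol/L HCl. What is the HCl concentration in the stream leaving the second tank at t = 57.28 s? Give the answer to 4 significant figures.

1.842 mol/L

Each tank obeys Vᵢ dCᵢ/dt = Q(Cᵢ₋₁ − Cᵢ), so τᵢ = Vᵢ/Q.
τ₁ = 11.68/1.984 = 5.88710 s; τ₂ = 65.02/1.984 = 32.7722 s.
Tank 1: C₁ = C_in(1 − e^(−t/τ₁)). Tank 2 (τ₁ ≠ τ₂): C₂ = C_in[1 − (τ₁ e^(−t/τ₁) − τ₂ e^(−t/τ₂))/(τ₁ − τ₂)].
At t = 57.28: e^(−t/τ₁) = 5.94870e-05, e^(−t/τ₂) = 0.174152.
C₂ = 2.338·[1 − (5.88710·5.94870e-05 − 32.7722·0.174152)/(-26.8851)] = 2.338·0.787726 = 1.84170 mol/L.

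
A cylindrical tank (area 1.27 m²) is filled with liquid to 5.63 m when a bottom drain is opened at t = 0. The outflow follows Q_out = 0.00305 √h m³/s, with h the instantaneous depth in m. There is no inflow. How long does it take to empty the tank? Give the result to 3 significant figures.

1980 s

A dh/dt = −Q_out = −0.00305 √h.
∫ h^(−1/2) dh = −(0.00305/A) ∫ dt, giving 2√h = 2√h₀ − (0.00305/A) t.
Tank is empty when √h = 0: t_empty = 2A√h₀/0.00305.
t_empty = 2·1.27·√5.63/0.00305 = 2.5400·2.3728/0.00305 = 1976.0 s.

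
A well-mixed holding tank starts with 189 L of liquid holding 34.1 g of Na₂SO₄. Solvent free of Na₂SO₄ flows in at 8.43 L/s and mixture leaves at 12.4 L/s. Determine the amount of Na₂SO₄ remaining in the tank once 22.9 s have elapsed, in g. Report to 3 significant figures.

Total volume: dV/dt = Q_in − Q_out = -3.9700 L/s, so V(t) = 189 − 3.9700 t and V(22.9) = 98.087 L.
No Na₂SO₄ enters, so dm/dt = −Q_out · (m/V).
Separate: dm/m = −Q_out dt/V(t) ⇒ ln(m/m₀) = −(Q_out/(Q_in−Q_out)) ln(V/V₀).
m = m₀ (V₀/V)^(Q_out/(Q_in−Q_out)) = 34.1 × (189/98.087)^(-3.1234) = 4.3959 g.

4.40 g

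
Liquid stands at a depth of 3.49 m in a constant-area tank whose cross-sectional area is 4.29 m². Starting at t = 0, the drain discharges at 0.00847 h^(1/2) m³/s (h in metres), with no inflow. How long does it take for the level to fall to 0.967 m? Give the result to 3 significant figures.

A dh/dt = −Q_out = −0.00847 √h.
Separate and integrate: 2(√h − √h₀) = −(0.00847/A) t.
t = 2A(√h₀ − √h)/0.00847 = 2·4.29·(√3.49 − √0.967)/0.00847
  = 8.5800 × (1.8682 − 0.98336) / 0.00847 = 896.28 s.

896 s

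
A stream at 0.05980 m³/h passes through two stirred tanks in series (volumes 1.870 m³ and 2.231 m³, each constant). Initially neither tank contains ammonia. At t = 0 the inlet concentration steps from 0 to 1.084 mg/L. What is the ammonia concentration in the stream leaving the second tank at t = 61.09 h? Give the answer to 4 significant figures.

Species balance on tank i: dCᵢ/dt = (Cᵢ₋₁ − Cᵢ)/τᵢ with τᵢ = Vᵢ/Q.
τ₁ = 1.870/0.05980 = 31.2709 h; τ₂ = 2.231/0.05980 = 37.3077 h.
Tank 1: C₁ = C_in(1 − e^(−t/τ₁)). Tank 2 (τ₁ ≠ τ₂): C₂ = C_in[1 − (τ₁ e^(−t/τ₁) − τ₂ e^(−t/τ₂))/(τ₁ − τ₂)].
At t = 61.09: e^(−t/τ₁) = 0.141767, e^(−t/τ₂) = 0.194473.
C₂ = 1.084·[1 − (31.2709·0.141767 − 37.3077·0.194473)/(-6.03679)] = 1.084·0.532507 = 0.577238 mg/L.

0.5772 mg/L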